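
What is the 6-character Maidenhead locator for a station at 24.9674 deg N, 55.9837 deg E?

LL74xx

Add 180° to longitude and 90° to latitude: 235.9837, 114.9674.
Field: 235.9837/20 → 11 → L, 114.9674/10 → 11 → L; chars LL.
Square: 15.9837/2 → 7, 4.9674/1 → 4; chars 74.
Subsquare: 1.9837/0.0833333 → 23 → x, 0.9674/0.0416667 → 23 → x; chars xx.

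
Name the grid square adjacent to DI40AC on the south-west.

Longitude subsquare a = 0; −1 → -1, wraps to 23 = x, carry into square.
Longitude square 4; −1 → 3.
Latitude subsquare c = 2; −1 → 1 = b.

DI30xb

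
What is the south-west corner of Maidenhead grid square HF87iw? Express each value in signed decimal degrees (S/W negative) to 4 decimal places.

-32.0833, -23.3333

Field H=7, F=5: +7·20° lon, +5·10° lat → SW at lon -40°, lat -40°.
Square 8, 7: +8·2° lon, +7·1° lat → SW at lon -24°, lat -33°.
Subsquare i=8, w=22: +8·0.0833333° lon, +22·0.0416667° lat → SW at lon -23.3333°, lat -32.0833°.
latitude -32.0833, longitude -23.3333.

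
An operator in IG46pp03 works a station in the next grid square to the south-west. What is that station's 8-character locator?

IG46op92

Longitude extended square 0; −1 → -1, wraps to 9, carry into subsquare.
Longitude subsquare p = 15; −1 → 14 = o.
Latitude extended square 3; −1 → 2.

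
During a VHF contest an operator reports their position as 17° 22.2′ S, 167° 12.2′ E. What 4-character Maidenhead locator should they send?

RH32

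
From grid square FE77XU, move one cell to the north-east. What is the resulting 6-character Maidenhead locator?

FE87av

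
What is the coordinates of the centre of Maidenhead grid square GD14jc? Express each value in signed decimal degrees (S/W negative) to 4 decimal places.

-55.8958, -57.2083

Field G=6, D=3: +6·20° lon, +3·10° lat → SW at lon -60°, lat -60°.
Square 1, 4: +1·2° lon, +4·1° lat → SW at lon -58°, lat -56°.
Subsquare j=9, c=2: +9·0.0833333° lon, +2·0.0416667° lat → SW at lon -57.25°, lat -55.9167°.
Cell spans 0.0833333° lon × 0.0416667° lat. Centre is SW corner plus half of each.
latitude -55.8958, longitude -57.2083.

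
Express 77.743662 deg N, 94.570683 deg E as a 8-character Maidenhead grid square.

NQ77gr88

Offset from 180°W / 90°S: lon 274.57068°, lat 167.74366°.
Field: 274.57068/20 → 13 → N, 167.74366/10 → 16 → Q; chars NQ.
Square: 14.57068/2 → 7, 7.74366/1 → 7; chars 77.
Subsquare: 0.57068/0.0833333 → 6 → g, 0.74366/0.0416667 → 17 → r; chars gr.
Extended square: 0.07068/0.00833333 → 8, 0.03533/0.00416667 → 8; chars 88.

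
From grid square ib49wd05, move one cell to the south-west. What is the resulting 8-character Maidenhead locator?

IB49vd94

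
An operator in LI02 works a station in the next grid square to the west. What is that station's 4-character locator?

Longitude square 0; −1 → -1, wraps to 9, carry into field.
Longitude field L = 11; −1 → 10 = K.
The latitude characters are unchanged.

KI92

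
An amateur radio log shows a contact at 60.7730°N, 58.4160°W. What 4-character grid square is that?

Offset from 180°W / 90°S: lon 121.58°, lat 150.77°.
Field: lon ⌊121.58/20⌋ = 6 → G; lat ⌊150.77/10⌋ = 15 → P.
Square: lon ⌊1.58/2⌋ = 0; lat ⌊0.77/1⌋ = 0.

GP00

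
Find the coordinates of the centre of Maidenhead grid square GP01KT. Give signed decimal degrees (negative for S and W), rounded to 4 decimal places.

Field G=6, P=15: +6·20° lon, +15·10° lat → SW at lon -60°, lat 60°.
Square 0, 1: +0·2° lon, +1·1° lat → SW at lon -60°, lat 61°.
Subsquare k=10, t=19: +10·0.0833333° lon, +19·0.0416667° lat → SW at lon -59.1667°, lat 61.7917°.
Cell spans 0.0833333° lon × 0.0416667° lat. Centre is SW corner plus half of each.
latitude 61.8125, longitude -59.1250.

61.8125, -59.1250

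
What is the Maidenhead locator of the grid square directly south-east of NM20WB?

NM20xa

Longitude subsquare w = 22; +1 → 23 = x.
Latitude subsquare b = 1; −1 → 0 = a.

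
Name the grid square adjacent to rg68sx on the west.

RG68rx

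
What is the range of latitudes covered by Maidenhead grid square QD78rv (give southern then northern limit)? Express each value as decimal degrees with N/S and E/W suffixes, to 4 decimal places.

Field Q=16, D=3: +16·20° lon, +3·10° lat → SW at lon 140°, lat -60°.
Square 7, 8: +7·2° lon, +8·1° lat → SW at lon 154°, lat -52°.
Subsquare r=17, v=21: +17·0.0833333° lon, +21·0.0416667° lat → SW at lon 155.417°, lat -51.125°.
Cell spans 0.0833333° lon × 0.0416667° lat.
south 51.1250° S, north 51.0833° S.

51.1250° S, 51.0833° S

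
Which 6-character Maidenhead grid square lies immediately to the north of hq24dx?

HQ25da

Latitude subsquare x = 23; +1 → 24, wraps to 0 = a, carry into square.
Latitude square 4; +1 → 5.
The longitude characters are unchanged.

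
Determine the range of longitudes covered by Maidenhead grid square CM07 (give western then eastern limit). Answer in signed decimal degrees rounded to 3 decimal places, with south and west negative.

Field C=2, M=12: +2·20° lon, +12·10° lat → SW at lon -140°, lat 30°.
Square 0, 7: +0·2° lon, +7·1° lat → SW at lon -140°, lat 37°.
Cell spans 2° lon × 1° lat.
west -140.000, east -138.000.

-140.000, -138.000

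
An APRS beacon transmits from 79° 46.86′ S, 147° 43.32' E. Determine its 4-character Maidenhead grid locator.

Add 180° to longitude and 90° to latitude: 327.72, 10.22.
Field (20°×10°, letters A–R): 327.72/20 → 16 → Q, 10.22/10 → 1 → B; chars QB.
Square (2°×1°, digits 0–9): 7.72/2 → 3, 0.22/1 → 0; chars 30.

QB30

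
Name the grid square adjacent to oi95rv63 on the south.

OI95rv62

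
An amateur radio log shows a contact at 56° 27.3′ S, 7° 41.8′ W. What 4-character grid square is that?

Offset from 180°W / 90°S: lon 172.30°, lat 33.55°.
Field: lon ⌊172.30/20⌋ = 8 → I; lat ⌊33.55/10⌋ = 3 → D.
Square: lon ⌊12.30/2⌋ = 6; lat ⌊3.55/1⌋ = 3.

ID63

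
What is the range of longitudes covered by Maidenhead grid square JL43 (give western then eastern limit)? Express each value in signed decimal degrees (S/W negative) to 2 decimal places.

8.00, 10.00

Field J=9, L=11: +9·20° lon, +11·10° lat → SW at lon 0°, lat 20°.
Square 4, 3: +4·2° lon, +3·1° lat → SW at lon 8°, lat 23°.
Cell spans 2° lon × 1° lat.
west 8.00, east 10.00.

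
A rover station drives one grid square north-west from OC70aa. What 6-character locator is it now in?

Longitude subsquare a = 0; −1 → -1, wraps to 23 = x, carry into square.
Longitude square 7; −1 → 6.
Latitude subsquare a = 0; +1 → 1 = b.

OC60xb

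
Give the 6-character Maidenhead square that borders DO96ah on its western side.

DO86xh

Longitude subsquare a = 0; −1 → -1, wraps to 23 = x, carry into square.
Longitude square 9; −1 → 8.
The latitude characters are unchanged.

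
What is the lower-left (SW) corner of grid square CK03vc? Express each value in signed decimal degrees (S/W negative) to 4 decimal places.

Field C=2, K=10: +2·20° lon, +10·10° lat → SW at lon -140°, lat 10°.
Square 0, 3: +0·2° lon, +3·1° lat → SW at lon -140°, lat 13°.
Subsquare v=21, c=2: +21·0.0833333° lon, +2·0.0416667° lat → SW at lon -138.25°, lat 13.0833°.
latitude 13.0833, longitude -138.2500.

13.0833, -138.2500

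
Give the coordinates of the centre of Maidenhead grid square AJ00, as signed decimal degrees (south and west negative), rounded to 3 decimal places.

0.500, -179.000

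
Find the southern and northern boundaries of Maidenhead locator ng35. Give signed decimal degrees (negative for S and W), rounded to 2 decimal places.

Field N=13, G=6: +13·20° lon, +6·10° lat → SW at lon 80°, lat -30°.
Square 3, 5: +3·2° lon, +5·1° lat → SW at lon 86°, lat -25°.
Cell spans 2° lon × 1° lat.
south -25.00, north -24.00.

-25.00, -24.00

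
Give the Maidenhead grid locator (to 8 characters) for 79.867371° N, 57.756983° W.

GQ19cu98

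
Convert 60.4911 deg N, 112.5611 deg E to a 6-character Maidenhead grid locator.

Shift to the Maidenhead origin (180°W, 90°S): lon 292.5611, lat 150.4911.
Field: lon ⌊292.5611/20⌋ = 14 → O; lat ⌊150.4911/10⌋ = 15 → P.
Square: lon ⌊12.5611/2⌋ = 6; lat ⌊0.4911/1⌋ = 0.
Subsquare: lon ⌊0.5611/0.0833333⌋ = 6 → g; lat ⌊0.4911/0.0416667⌋ = 11 → l.

OP60gl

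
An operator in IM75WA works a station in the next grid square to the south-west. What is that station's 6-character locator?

Longitude subsquare w = 22; −1 → 21 = v.
Latitude subsquare a = 0; −1 → -1, wraps to 23 = x, carry into square.
Latitude square 5; −1 → 4.

IM74vx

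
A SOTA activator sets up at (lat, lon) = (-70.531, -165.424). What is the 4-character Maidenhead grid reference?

AB79

Add 180° to longitude and 90° to latitude: 14.58, 19.47.
Field: lon ⌊14.58/20⌋ = 0 → A; lat ⌊19.47/10⌋ = 1 → B.
Square: lon ⌊14.58/2⌋ = 7; lat ⌊9.47/1⌋ = 9.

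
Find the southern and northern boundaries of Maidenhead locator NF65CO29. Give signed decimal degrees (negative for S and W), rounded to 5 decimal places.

-34.37917, -34.37500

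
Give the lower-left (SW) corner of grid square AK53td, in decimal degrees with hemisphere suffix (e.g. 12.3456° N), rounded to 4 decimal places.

13.1250° N, 168.4167° W

Field A=0, K=10: +0·20° lon, +10·10° lat → SW at lon -180°, lat 10°.
Square 5, 3: +5·2° lon, +3·1° lat → SW at lon -170°, lat 13°.
Subsquare t=19, d=3: +19·0.0833333° lon, +3·0.0416667° lat → SW at lon -168.417°, lat 13.125°.
latitude 13.1250° N, longitude 168.4167° W.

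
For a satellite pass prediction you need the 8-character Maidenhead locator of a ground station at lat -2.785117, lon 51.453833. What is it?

LI57rf41

Shift to the Maidenhead origin (180°W, 90°S): lon 231.45383, lat 87.21488.
Field: lon ⌊231.45383/20⌋ = 11 → L; lat ⌊87.21488/10⌋ = 8 → I.
Square: lon ⌊11.45383/2⌋ = 5; lat ⌊7.21488/1⌋ = 7.
Subsquare: lon ⌊1.45383/0.0833333⌋ = 17 → r; lat ⌊0.21488/0.0416667⌋ = 5 → f.
Extended square: lon ⌊0.03717/0.00833333⌋ = 4; lat ⌊0.00655/0.00416667⌋ = 1.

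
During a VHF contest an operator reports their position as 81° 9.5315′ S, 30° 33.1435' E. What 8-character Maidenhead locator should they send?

KA58gu61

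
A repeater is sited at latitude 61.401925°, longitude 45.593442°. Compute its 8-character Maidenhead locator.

LP21tj16

Add 180° to longitude and 90° to latitude: 225.59344, 151.40193.
Field: lon ⌊225.59344/20⌋ = 11 → L; lat ⌊151.40193/10⌋ = 15 → P.
Square: lon ⌊5.59344/2⌋ = 2; lat ⌊1.40193/1⌋ = 1.
Subsquare: lon ⌊1.59344/0.0833333⌋ = 19 → t; lat ⌊0.40193/0.0416667⌋ = 9 → j.
Extended square: lon ⌊0.01011/0.00833333⌋ = 1; lat ⌊0.02693/0.00416667⌋ = 6.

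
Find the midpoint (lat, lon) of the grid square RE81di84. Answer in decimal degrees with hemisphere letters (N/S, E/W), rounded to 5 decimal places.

Field R=17, E=4: +17·20° lon, +4·10° lat → SW at lon 160°, lat -50°.
Square 8, 1: +8·2° lon, +1·1° lat → SW at lon 176°, lat -49°.
Subsquare d=3, i=8: +3·0.0833333° lon, +8·0.0416667° lat → SW at lon 176.25°, lat -48.6667°.
Extended square 8, 4: +8·0.00833333° lon, +4·0.00416667° lat → SW at lon 176.317°, lat -48.65°.
Cell spans 0.00833333° lon × 0.00416667° lat. Centre is SW corner plus half of each.
latitude 48.64792° S, longitude 176.32083° E.

48.64792° S, 176.32083° E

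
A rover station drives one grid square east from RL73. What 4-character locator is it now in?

Longitude square 7; +1 → 8.
The latitude characters are unchanged.

RL83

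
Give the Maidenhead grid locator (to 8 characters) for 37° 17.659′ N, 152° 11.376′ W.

Shift to the Maidenhead origin (180°W, 90°S): lon 27.81040, lat 127.29432.
Field: 27.81040/20 → 1 → B, 127.29432/10 → 12 → M; chars BM.
Square: 7.81040/2 → 3, 7.29432/1 → 7; chars 37.
Subsquare: 1.81040/0.0833333 → 21 → v, 0.29432/0.0416667 → 7 → h; chars vh.
Extended square: 0.06040/0.00833333 → 7, 0.00265/0.00416667 → 0; chars 70.

BM37vh70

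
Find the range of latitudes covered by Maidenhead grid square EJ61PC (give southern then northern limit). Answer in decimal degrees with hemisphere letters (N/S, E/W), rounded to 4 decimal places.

1.0833° N, 1.1250° N

Field E=4, J=9: +4·20° lon, +9·10° lat → SW at lon -100°, lat 0°.
Square 6, 1: +6·2° lon, +1·1° lat → SW at lon -88°, lat 1°.
Subsquare p=15, c=2: +15·0.0833333° lon, +2·0.0416667° lat → SW at lon -86.75°, lat 1.08333°.
Cell spans 0.0833333° lon × 0.0416667° lat.
south 1.0833° N, north 1.1250° N.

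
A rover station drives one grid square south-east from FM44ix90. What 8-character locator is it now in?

FM44jw09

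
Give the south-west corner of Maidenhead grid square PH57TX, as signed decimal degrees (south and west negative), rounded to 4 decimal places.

-12.0417, 131.5833

Field P=15, H=7: +15·20° lon, +7·10° lat → SW at lon 120°, lat -20°.
Square 5, 7: +5·2° lon, +7·1° lat → SW at lon 130°, lat -13°.
Subsquare t=19, x=23: +19·0.0833333° lon, +23·0.0416667° lat → SW at lon 131.583°, lat -12.0417°.
latitude -12.0417, longitude 131.5833.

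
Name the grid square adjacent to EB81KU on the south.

Latitude subsquare u = 20; −1 → 19 = t.
The longitude characters are unchanged.

EB81kt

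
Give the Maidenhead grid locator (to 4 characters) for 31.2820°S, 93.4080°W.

EF38

Shift to the Maidenhead origin (180°W, 90°S): lon 86.59, lat 58.72.
Field: 86.59/20 → 4 → E, 58.72/10 → 5 → F; chars EF.
Square: 6.59/2 → 3, 8.72/1 → 8; chars 38.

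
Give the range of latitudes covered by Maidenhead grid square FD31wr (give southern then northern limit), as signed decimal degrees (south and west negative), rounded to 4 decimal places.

-58.2917, -58.2500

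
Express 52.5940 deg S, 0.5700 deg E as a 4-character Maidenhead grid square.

JD07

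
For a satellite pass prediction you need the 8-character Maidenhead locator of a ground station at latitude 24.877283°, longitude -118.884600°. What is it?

DL04nv30

Shift to the Maidenhead origin (180°W, 90°S): lon 61.11540, lat 114.87728.
Field: lon ⌊61.11540/20⌋ = 3 → D; lat ⌊114.87728/10⌋ = 11 → L.
Square: lon ⌊1.11540/2⌋ = 0; lat ⌊4.87728/1⌋ = 4.
Subsquare: lon ⌊1.11540/0.0833333⌋ = 13 → n; lat ⌊0.87728/0.0416667⌋ = 21 → v.
Extended square: lon ⌊0.03207/0.00833333⌋ = 3; lat ⌊0.00228/0.00416667⌋ = 0.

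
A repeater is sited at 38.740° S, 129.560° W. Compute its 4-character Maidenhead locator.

CF51

Add 180° to longitude and 90° to latitude: 50.44, 51.26.
Field: lon ⌊50.44/20⌋ = 2 → C; lat ⌊51.26/10⌋ = 5 → F.
Square: lon ⌊10.44/2⌋ = 5; lat ⌊1.26/1⌋ = 1.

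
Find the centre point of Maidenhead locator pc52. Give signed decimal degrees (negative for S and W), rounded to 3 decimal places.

-67.500, 131.000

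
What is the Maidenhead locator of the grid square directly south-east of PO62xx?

PO72aw

Longitude subsquare x = 23; +1 → 24, wraps to 0 = a, carry into square.
Longitude square 6; +1 → 7.
Latitude subsquare x = 23; −1 → 22 = w.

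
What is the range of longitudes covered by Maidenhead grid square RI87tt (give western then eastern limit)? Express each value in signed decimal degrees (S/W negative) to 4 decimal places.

177.5833, 177.6667

Field R=17, I=8: +17·20° lon, +8·10° lat → SW at lon 160°, lat -10°.
Square 8, 7: +8·2° lon, +7·1° lat → SW at lon 176°, lat -3°.
Subsquare t=19, t=19: +19·0.0833333° lon, +19·0.0416667° lat → SW at lon 177.583°, lat -2.20833°.
Cell spans 0.0833333° lon × 0.0416667° lat.
west 177.5833, east 177.6667.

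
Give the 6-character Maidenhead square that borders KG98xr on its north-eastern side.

Longitude subsquare x = 23; +1 → 24, wraps to 0 = a, carry into square.
Longitude square 9; +1 → 10, wraps to 0, carry into field.
Longitude field K = 10; +1 → 11 = L.
Latitude subsquare r = 17; +1 → 18 = s.

LG08as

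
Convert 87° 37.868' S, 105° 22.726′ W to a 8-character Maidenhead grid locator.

DA72hi48

Add 180° to longitude and 90° to latitude: 74.62123, 2.36887.
Field: lon ⌊74.62123/20⌋ = 3 → D; lat ⌊2.36887/10⌋ = 0 → A.
Square: lon ⌊14.62123/2⌋ = 7; lat ⌊2.36887/1⌋ = 2.
Subsquare: lon ⌊0.62123/0.0833333⌋ = 7 → h; lat ⌊0.36887/0.0416667⌋ = 8 → i.
Extended square: lon ⌊0.03790/0.00833333⌋ = 4; lat ⌊0.03553/0.00416667⌋ = 8.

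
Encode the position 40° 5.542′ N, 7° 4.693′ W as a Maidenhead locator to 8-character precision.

IN60lc02

Shift to the Maidenhead origin (180°W, 90°S): lon 172.92178, lat 130.09237.
Field: lon ⌊172.92178/20⌋ = 8 → I; lat ⌊130.09237/10⌋ = 13 → N.
Square: lon ⌊12.92178/2⌋ = 6; lat ⌊0.09237/1⌋ = 0.
Subsquare: lon ⌊0.92178/0.0833333⌋ = 11 → l; lat ⌊0.09237/0.0416667⌋ = 2 → c.
Extended square: lon ⌊0.00512/0.00833333⌋ = 0; lat ⌊0.00903/0.00416667⌋ = 2.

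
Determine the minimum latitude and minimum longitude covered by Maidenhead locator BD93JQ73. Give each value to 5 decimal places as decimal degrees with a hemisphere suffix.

Field B=1, D=3: +1·20° lon, +3·10° lat → SW at lon -160°, lat -60°.
Square 9, 3: +9·2° lon, +3·1° lat → SW at lon -142°, lat -57°.
Subsquare j=9, q=16: +9·0.0833333° lon, +16·0.0416667° lat → SW at lon -141.25°, lat -56.3333°.
Extended square 7, 3: +7·0.00833333° lon, +3·0.00416667° lat → SW at lon -141.192°, lat -56.3208°.
latitude 56.32083° S, longitude 141.19167° W.

56.32083° S, 141.19167° W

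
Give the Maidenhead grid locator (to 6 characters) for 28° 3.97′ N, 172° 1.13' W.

AL38xb

Add 180° to longitude and 90° to latitude: 7.9812, 118.0662.
Field: 7.9812/20 → 0 → A, 118.0662/10 → 11 → L; chars AL.
Square: 7.9812/2 → 3, 8.0662/1 → 8; chars 38.
Subsquare: 1.9812/0.0833333 → 23 → x, 0.0662/0.0416667 → 1 → b; chars xb.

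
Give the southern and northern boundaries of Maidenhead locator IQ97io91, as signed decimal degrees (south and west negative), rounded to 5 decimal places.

77.58750, 77.59167

Field I=8, Q=16: +8·20° lon, +16·10° lat → SW at lon -20°, lat 70°.
Square 9, 7: +9·2° lon, +7·1° lat → SW at lon -2°, lat 77°.
Subsquare i=8, o=14: +8·0.0833333° lon, +14·0.0416667° lat → SW at lon -1.33333°, lat 77.5833°.
Extended square 9, 1: +9·0.00833333° lon, +1·0.00416667° lat → SW at lon -1.25833°, lat 77.5875°.
Cell spans 0.00833333° lon × 0.00416667° lat.
south 77.58750, north 77.59167.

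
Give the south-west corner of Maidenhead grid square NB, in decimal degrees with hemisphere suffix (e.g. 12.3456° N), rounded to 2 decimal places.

80.00° S, 80.00° E

Field N=13, B=1: +13·20° lon, +1·10° lat → SW at lon 80°, lat -80°.
latitude 80.00° S, longitude 80.00° E.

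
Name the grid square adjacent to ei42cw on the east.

EI42dw

Longitude subsquare c = 2; +1 → 3 = d.
The latitude characters are unchanged.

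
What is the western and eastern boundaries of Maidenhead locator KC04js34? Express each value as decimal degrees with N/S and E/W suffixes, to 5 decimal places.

Field K=10, C=2: +10·20° lon, +2·10° lat → SW at lon 20°, lat -70°.
Square 0, 4: +0·2° lon, +4·1° lat → SW at lon 20°, lat -66°.
Subsquare j=9, s=18: +9·0.0833333° lon, +18·0.0416667° lat → SW at lon 20.75°, lat -65.25°.
Extended square 3, 4: +3·0.00833333° lon, +4·0.00416667° lat → SW at lon 20.775°, lat -65.2333°.
Cell spans 0.00833333° lon × 0.00416667° lat.
west 20.77500° E, east 20.78333° E.

20.77500° E, 20.78333° E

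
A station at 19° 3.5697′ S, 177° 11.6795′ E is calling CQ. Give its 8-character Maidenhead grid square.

RH80ow35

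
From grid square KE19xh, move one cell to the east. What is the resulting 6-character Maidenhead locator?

Longitude subsquare x = 23; +1 → 24, wraps to 0 = a, carry into square.
Longitude square 1; +1 → 2.
The latitude characters are unchanged.

KE29ah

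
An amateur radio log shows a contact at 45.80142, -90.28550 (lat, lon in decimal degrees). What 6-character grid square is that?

EN45ut

Shift to the Maidenhead origin (180°W, 90°S): lon 89.7145, lat 135.8014.
Field: lon ⌊89.7145/20⌋ = 4 → E; lat ⌊135.8014/10⌋ = 13 → N.
Square: lon ⌊9.7145/2⌋ = 4; lat ⌊5.8014/1⌋ = 5.
Subsquare: lon ⌊1.7145/0.0833333⌋ = 20 → u; lat ⌊0.8014/0.0416667⌋ = 19 → t.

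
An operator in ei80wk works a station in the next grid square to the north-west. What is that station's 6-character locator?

Longitude subsquare w = 22; −1 → 21 = v.
Latitude subsquare k = 10; +1 → 11 = l.

EI80vl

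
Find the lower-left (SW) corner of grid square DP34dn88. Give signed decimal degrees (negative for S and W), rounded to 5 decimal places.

Field D=3, P=15: +3·20° lon, +15·10° lat → SW at lon -120°, lat 60°.
Square 3, 4: +3·2° lon, +4·1° lat → SW at lon -114°, lat 64°.
Subsquare d=3, n=13: +3·0.0833333° lon, +13·0.0416667° lat → SW at lon -113.75°, lat 64.5417°.
Extended square 8, 8: +8·0.00833333° lon, +8·0.00416667° lat → SW at lon -113.683°, lat 64.575°.
latitude 64.57500, longitude -113.68333.

64.57500, -113.68333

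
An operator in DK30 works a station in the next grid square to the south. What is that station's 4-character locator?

DJ39

Latitude square 0; −1 → -1, wraps to 9, carry into field.
Latitude field K = 10; −1 → 9 = J.
The longitude characters are unchanged.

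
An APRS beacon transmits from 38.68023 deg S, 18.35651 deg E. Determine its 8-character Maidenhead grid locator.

JF91eh26

Offset from 180°W / 90°S: lon 198.35651°, lat 51.31977°.
Field (20°×10°, letters A–R): lon ⌊198.35651/20⌋ = 9 → J; lat ⌊51.31977/10⌋ = 5 → F.
Square (2°×1°, digits 0–9): lon ⌊18.35651/2⌋ = 9; lat ⌊1.31977/1⌋ = 1.
Subsquare (5′×2.5′, letters a–x): lon ⌊0.35651/0.0833333⌋ = 4 → e; lat ⌊0.31977/0.0416667⌋ = 7 → h.
Extended square (30″×15″, digits 0–9): lon ⌊0.02318/0.00833333⌋ = 2; lat ⌊0.02810/0.00416667⌋ = 6.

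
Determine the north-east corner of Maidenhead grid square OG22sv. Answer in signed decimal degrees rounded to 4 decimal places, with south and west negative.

Field O=14, G=6: +14·20° lon, +6·10° lat → SW at lon 100°, lat -30°.
Square 2, 2: +2·2° lon, +2·1° lat → SW at lon 104°, lat -28°.
Subsquare s=18, v=21: +18·0.0833333° lon, +21·0.0416667° lat → SW at lon 105.5°, lat -27.125°.
Cell spans 0.0833333° lon × 0.0416667° lat. NE corner is SW corner plus one full cell.
latitude -27.0833, longitude 105.5833.

-27.0833, 105.5833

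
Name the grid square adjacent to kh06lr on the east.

KH06mr

Longitude subsquare l = 11; +1 → 12 = m.
The latitude characters are unchanged.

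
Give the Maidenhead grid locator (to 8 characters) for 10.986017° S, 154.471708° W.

BH29sa33

Shift to the Maidenhead origin (180°W, 90°S): lon 25.52829, lat 79.01398.
Field: 25.52829/20 → 1 → B, 79.01398/10 → 7 → H; chars BH.
Square: 5.52829/2 → 2, 9.01398/1 → 9; chars 29.
Subsquare: 1.52829/0.0833333 → 18 → s, 0.01398/0.0416667 → 0 → a; chars sa.
Extended square: 0.02829/0.00833333 → 3, 0.01398/0.00416667 → 3; chars 33.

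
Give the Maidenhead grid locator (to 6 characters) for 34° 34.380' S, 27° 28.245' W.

Add 180° to longitude and 90° to latitude: 152.5292, 55.4270.
Field: lon ⌊152.5292/20⌋ = 7 → H; lat ⌊55.4270/10⌋ = 5 → F.
Square: lon ⌊12.5292/2⌋ = 6; lat ⌊5.4270/1⌋ = 5.
Subsquare: lon ⌊0.5292/0.0833333⌋ = 6 → g; lat ⌊0.4270/0.0416667⌋ = 10 → k.

HF65gk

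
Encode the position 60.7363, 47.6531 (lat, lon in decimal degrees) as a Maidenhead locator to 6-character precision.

LP30tr

Offset from 180°W / 90°S: lon 227.6531°, lat 150.7363°.
Field: lon ⌊227.6531/20⌋ = 11 → L; lat ⌊150.7363/10⌋ = 15 → P.
Square: lon ⌊7.6531/2⌋ = 3; lat ⌊0.7363/1⌋ = 0.
Subsquare: lon ⌊1.6531/0.0833333⌋ = 19 → t; lat ⌊0.7363/0.0416667⌋ = 17 → r.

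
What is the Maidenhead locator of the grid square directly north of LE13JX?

LE14ja

Latitude subsquare x = 23; +1 → 24, wraps to 0 = a, carry into square.
Latitude square 3; +1 → 4.
The longitude characters are unchanged.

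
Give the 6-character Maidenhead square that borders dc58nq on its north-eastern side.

DC58or

Longitude subsquare n = 13; +1 → 14 = o.
Latitude subsquare q = 16; +1 → 17 = r.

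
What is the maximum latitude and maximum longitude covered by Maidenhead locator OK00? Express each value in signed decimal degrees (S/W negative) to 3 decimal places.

11.000, 102.000

Field O=14, K=10: +14·20° lon, +10·10° lat → SW at lon 100°, lat 10°.
Square 0, 0: +0·2° lon, +0·1° lat → SW at lon 100°, lat 10°.
Cell spans 2° lon × 1° lat. NE corner is SW corner plus one full cell.
latitude 11.000, longitude 102.000.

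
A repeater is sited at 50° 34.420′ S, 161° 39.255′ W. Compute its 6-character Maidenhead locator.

AD99ek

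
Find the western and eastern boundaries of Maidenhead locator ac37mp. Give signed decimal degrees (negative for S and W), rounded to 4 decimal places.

Field A=0, C=2: +0·20° lon, +2·10° lat → SW at lon -180°, lat -70°.
Square 3, 7: +3·2° lon, +7·1° lat → SW at lon -174°, lat -63°.
Subsquare m=12, p=15: +12·0.0833333° lon, +15·0.0416667° lat → SW at lon -173°, lat -62.375°.
Cell spans 0.0833333° lon × 0.0416667° lat.
west -173.0000, east -172.9167.

-173.0000, -172.9167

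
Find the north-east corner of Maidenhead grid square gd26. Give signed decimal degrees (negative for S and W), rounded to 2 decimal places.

-53.00, -54.00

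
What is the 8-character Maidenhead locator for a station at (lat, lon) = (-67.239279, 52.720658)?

LC62is62

Shift to the Maidenhead origin (180°W, 90°S): lon 232.72066, lat 22.76072.
Field: lon ⌊232.72066/20⌋ = 11 → L; lat ⌊22.76072/10⌋ = 2 → C.
Square: lon ⌊12.72066/2⌋ = 6; lat ⌊2.76072/1⌋ = 2.
Subsquare: lon ⌊0.72066/0.0833333⌋ = 8 → i; lat ⌊0.76072/0.0416667⌋ = 18 → s.
Extended square: lon ⌊0.05399/0.00833333⌋ = 6; lat ⌊0.01072/0.00416667⌋ = 2.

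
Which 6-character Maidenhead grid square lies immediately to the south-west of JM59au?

JM49xt

Longitude subsquare a = 0; −1 → -1, wraps to 23 = x, carry into square.
Longitude square 5; −1 → 4.
Latitude subsquare u = 20; −1 → 19 = t.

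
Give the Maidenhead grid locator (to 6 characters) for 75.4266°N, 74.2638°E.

MQ75dk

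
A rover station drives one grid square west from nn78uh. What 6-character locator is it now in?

NN78th

Longitude subsquare u = 20; −1 → 19 = t.
The latitude characters are unchanged.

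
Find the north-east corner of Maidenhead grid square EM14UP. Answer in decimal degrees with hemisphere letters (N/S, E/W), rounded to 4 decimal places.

34.6667° N, 96.2500° W

Field E=4, M=12: +4·20° lon, +12·10° lat → SW at lon -100°, lat 30°.
Square 1, 4: +1·2° lon, +4·1° lat → SW at lon -98°, lat 34°.
Subsquare u=20, p=15: +20·0.0833333° lon, +15·0.0416667° lat → SW at lon -96.3333°, lat 34.625°.
Cell spans 0.0833333° lon × 0.0416667° lat. NE corner is SW corner plus one full cell.
latitude 34.6667° N, longitude 96.2500° W.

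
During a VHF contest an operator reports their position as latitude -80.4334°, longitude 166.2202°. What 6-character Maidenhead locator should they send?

RA39cn

Shift to the Maidenhead origin (180°W, 90°S): lon 346.2202, lat 9.5666.
Field (20°×10°, letters A–R): 346.2202/20 → 17 → R, 9.5666/10 → 0 → A; chars RA.
Square (2°×1°, digits 0–9): 6.2202/2 → 3, 9.5666/1 → 9; chars 39.
Subsquare (5′×2.5′, letters a–x): 0.2202/0.0833333 → 2 → c, 0.5666/0.0416667 → 13 → n; chars cn.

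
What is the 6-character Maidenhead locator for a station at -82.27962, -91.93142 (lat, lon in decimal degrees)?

Add 180° to longitude and 90° to latitude: 88.0686, 7.7204.
Field: lon ⌊88.0686/20⌋ = 4 → E; lat ⌊7.7204/10⌋ = 0 → A.
Square: lon ⌊8.0686/2⌋ = 4; lat ⌊7.7204/1⌋ = 7.
Subsquare: lon ⌊0.0686/0.0833333⌋ = 0 → a; lat ⌊0.7204/0.0416667⌋ = 17 → r.

EA47ar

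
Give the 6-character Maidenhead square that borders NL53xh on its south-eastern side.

Longitude subsquare x = 23; +1 → 24, wraps to 0 = a, carry into square.
Longitude square 5; +1 → 6.
Latitude subsquare h = 7; −1 → 6 = g.

NL63ag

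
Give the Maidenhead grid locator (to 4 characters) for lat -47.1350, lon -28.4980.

Offset from 180°W / 90°S: lon 151.50°, lat 42.87°.
Field: lon ⌊151.50/20⌋ = 7 → H; lat ⌊42.87/10⌋ = 4 → E.
Square: lon ⌊11.50/2⌋ = 5; lat ⌊2.87/1⌋ = 2.

HE52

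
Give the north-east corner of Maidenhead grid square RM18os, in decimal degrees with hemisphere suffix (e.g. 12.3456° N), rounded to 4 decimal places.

38.7917° N, 163.2500° E

Field R=17, M=12: +17·20° lon, +12·10° lat → SW at lon 160°, lat 30°.
Square 1, 8: +1·2° lon, +8·1° lat → SW at lon 162°, lat 38°.
Subsquare o=14, s=18: +14·0.0833333° lon, +18·0.0416667° lat → SW at lon 163.167°, lat 38.75°.
Cell spans 0.0833333° lon × 0.0416667° lat. NE corner is SW corner plus one full cell.
latitude 38.7917° N, longitude 163.2500° E.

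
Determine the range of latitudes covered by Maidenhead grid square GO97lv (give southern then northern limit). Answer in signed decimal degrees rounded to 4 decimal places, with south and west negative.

57.8750, 57.9167

Field G=6, O=14: +6·20° lon, +14·10° lat → SW at lon -60°, lat 50°.
Square 9, 7: +9·2° lon, +7·1° lat → SW at lon -42°, lat 57°.
Subsquare l=11, v=21: +11·0.0833333° lon, +21·0.0416667° lat → SW at lon -41.0833°, lat 57.875°.
Cell spans 0.0833333° lon × 0.0416667° lat.
south 57.8750, north 57.9167.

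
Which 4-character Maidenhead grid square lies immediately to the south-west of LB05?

Longitude square 0; −1 → -1, wraps to 9, carry into field.
Longitude field L = 11; −1 → 10 = K.
Latitude square 5; −1 → 4.

KB94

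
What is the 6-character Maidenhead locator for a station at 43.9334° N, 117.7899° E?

ON83vw

Offset from 180°W / 90°S: lon 297.7899°, lat 133.9334°.
Field: 297.7899/20 → 14 → O, 133.9334/10 → 13 → N; chars ON.
Square: 17.7899/2 → 8, 3.9334/1 → 3; chars 83.
Subsquare: 1.7899/0.0833333 → 21 → v, 0.9334/0.0416667 → 22 → w; chars vw.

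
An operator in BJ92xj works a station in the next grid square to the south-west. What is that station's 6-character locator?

BJ92wi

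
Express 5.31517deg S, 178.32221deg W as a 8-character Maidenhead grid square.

Add 180° to longitude and 90° to latitude: 1.67779, 84.68483.
Field: 1.67779/20 → 0 → A, 84.68483/10 → 8 → I; chars AI.
Square: 1.67779/2 → 0, 4.68483/1 → 4; chars 04.
Subsquare: 1.67779/0.0833333 → 20 → u, 0.68483/0.0416667 → 16 → q; chars uq.
Extended square: 0.01112/0.00833333 → 1, 0.01816/0.00416667 → 4; chars 14.

AI04uq14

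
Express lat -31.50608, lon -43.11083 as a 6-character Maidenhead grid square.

Add 180° to longitude and 90° to latitude: 136.8892, 58.4939.
Field (20°×10°, letters A–R): lon ⌊136.8892/20⌋ = 6 → G; lat ⌊58.4939/10⌋ = 5 → F.
Square (2°×1°, digits 0–9): lon ⌊16.8892/2⌋ = 8; lat ⌊8.4939/1⌋ = 8.
Subsquare (5′×2.5′, letters a–x): lon ⌊0.8892/0.0833333⌋ = 10 → k; lat ⌊0.4939/0.0416667⌋ = 11 → l.

GF88kl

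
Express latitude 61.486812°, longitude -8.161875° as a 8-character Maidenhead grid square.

IP51wl06

Add 180° to longitude and 90° to latitude: 171.83812, 151.48681.
Field: 171.83812/20 → 8 → I, 151.48681/10 → 15 → P; chars IP.
Square: 11.83812/2 → 5, 1.48681/1 → 1; chars 51.
Subsquare: 1.83812/0.0833333 → 22 → w, 0.48681/0.0416667 → 11 → l; chars wl.
Extended square: 0.00479/0.00833333 → 0, 0.02848/0.00416667 → 6; chars 06.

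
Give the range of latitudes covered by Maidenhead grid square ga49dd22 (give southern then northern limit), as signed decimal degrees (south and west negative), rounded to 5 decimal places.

-80.86667, -80.86250

Field G=6, A=0: +6·20° lon, +0·10° lat → SW at lon -60°, lat -90°.
Square 4, 9: +4·2° lon, +9·1° lat → SW at lon -52°, lat -81°.
Subsquare d=3, d=3: +3·0.0833333° lon, +3·0.0416667° lat → SW at lon -51.75°, lat -80.875°.
Extended square 2, 2: +2·0.00833333° lon, +2·0.00416667° lat → SW at lon -51.7333°, lat -80.8667°.
Cell spans 0.00833333° lon × 0.00416667° lat.
south -80.86667, north -80.86250.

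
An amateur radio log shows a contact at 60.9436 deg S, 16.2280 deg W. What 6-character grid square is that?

IC19vb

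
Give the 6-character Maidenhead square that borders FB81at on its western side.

FB71xt

Longitude subsquare a = 0; −1 → -1, wraps to 23 = x, carry into square.
Longitude square 8; −1 → 7.
The latitude characters are unchanged.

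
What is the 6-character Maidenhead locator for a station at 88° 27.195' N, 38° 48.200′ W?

HR08ok

Offset from 180°W / 90°S: lon 141.1967°, lat 178.4532°.
Field: 141.1967/20 → 7 → H, 178.4532/10 → 17 → R; chars HR.
Square: 1.1967/2 → 0, 8.4532/1 → 8; chars 08.
Subsquare: 1.1967/0.0833333 → 14 → o, 0.4532/0.0416667 → 10 → k; chars ok.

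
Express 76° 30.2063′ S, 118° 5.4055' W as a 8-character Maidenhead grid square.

DB03wl99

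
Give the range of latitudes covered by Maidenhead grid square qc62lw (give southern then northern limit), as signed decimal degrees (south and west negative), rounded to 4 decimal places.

-67.0833, -67.0417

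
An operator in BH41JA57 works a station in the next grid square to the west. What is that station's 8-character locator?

Longitude extended square 5; −1 → 4.
The latitude characters are unchanged.

BH41ja47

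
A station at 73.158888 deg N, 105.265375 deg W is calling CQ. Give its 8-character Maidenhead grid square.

Offset from 180°W / 90°S: lon 74.73462°, lat 163.15889°.
Field: 74.73462/20 → 3 → D, 163.15889/10 → 16 → Q; chars DQ.
Square: 14.73462/2 → 7, 3.15889/1 → 3; chars 73.
Subsquare: 0.73462/0.0833333 → 8 → i, 0.15889/0.0416667 → 3 → d; chars id.
Extended square: 0.06796/0.00833333 → 8, 0.03389/0.00416667 → 8; chars 88.

DQ73id88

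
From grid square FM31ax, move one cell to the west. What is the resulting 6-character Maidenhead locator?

FM21xx

Longitude subsquare a = 0; −1 → -1, wraps to 23 = x, carry into square.
Longitude square 3; −1 → 2.
The latitude characters are unchanged.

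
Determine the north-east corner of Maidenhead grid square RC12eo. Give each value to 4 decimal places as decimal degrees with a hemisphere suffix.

67.3750° S, 162.4167° E

Field R=17, C=2: +17·20° lon, +2·10° lat → SW at lon 160°, lat -70°.
Square 1, 2: +1·2° lon, +2·1° lat → SW at lon 162°, lat -68°.
Subsquare e=4, o=14: +4·0.0833333° lon, +14·0.0416667° lat → SW at lon 162.333°, lat -67.4167°.
Cell spans 0.0833333° lon × 0.0416667° lat. NE corner is SW corner plus one full cell.
latitude 67.3750° S, longitude 162.4167° E.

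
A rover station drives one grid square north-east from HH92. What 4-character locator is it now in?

IH03

Longitude square 9; +1 → 10, wraps to 0, carry into field.
Longitude field H = 7; +1 → 8 = I.
Latitude square 2; +1 → 3.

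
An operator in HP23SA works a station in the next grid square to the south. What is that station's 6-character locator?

HP22sx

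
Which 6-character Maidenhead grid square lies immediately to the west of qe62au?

QE52xu

Longitude subsquare a = 0; −1 → -1, wraps to 23 = x, carry into square.
Longitude square 6; −1 → 5.
The latitude characters are unchanged.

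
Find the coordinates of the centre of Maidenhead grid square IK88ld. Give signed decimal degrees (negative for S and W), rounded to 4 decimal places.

Field I=8, K=10: +8·20° lon, +10·10° lat → SW at lon -20°, lat 10°.
Square 8, 8: +8·2° lon, +8·1° lat → SW at lon -4°, lat 18°.
Subsquare l=11, d=3: +11·0.0833333° lon, +3·0.0416667° lat → SW at lon -3.08333°, lat 18.125°.
Cell spans 0.0833333° lon × 0.0416667° lat. Centre is SW corner plus half of each.
latitude 18.1458, longitude -3.0417.

18.1458, -3.0417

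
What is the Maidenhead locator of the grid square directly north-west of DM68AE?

DM58xf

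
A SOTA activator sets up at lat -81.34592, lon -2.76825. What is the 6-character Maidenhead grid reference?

Offset from 180°W / 90°S: lon 177.2318°, lat 8.6541°.
Field: 177.2318/20 → 8 → I, 8.6541/10 → 0 → A; chars IA.
Square: 17.2318/2 → 8, 8.6541/1 → 8; chars 88.
Subsquare: 1.2318/0.0833333 → 14 → o, 0.6541/0.0416667 → 15 → p; chars op.

IA88op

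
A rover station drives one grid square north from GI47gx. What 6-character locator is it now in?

GI48ga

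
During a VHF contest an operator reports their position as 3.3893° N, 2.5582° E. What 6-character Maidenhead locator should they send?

Offset from 180°W / 90°S: lon 182.5582°, lat 93.3893°.
Field: lon ⌊182.5582/20⌋ = 9 → J; lat ⌊93.3893/10⌋ = 9 → J.
Square: lon ⌊2.5582/2⌋ = 1; lat ⌊3.3893/1⌋ = 3.
Subsquare: lon ⌊0.5582/0.0833333⌋ = 6 → g; lat ⌊0.3893/0.0416667⌋ = 9 → j.

JJ13gj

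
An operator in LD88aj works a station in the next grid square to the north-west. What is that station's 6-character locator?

LD78xk

Longitude subsquare a = 0; −1 → -1, wraps to 23 = x, carry into square.
Longitude square 8; −1 → 7.
Latitude subsquare j = 9; +1 → 10 = k.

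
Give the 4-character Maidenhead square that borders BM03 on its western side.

AM93

Longitude square 0; −1 → -1, wraps to 9, carry into field.
Longitude field B = 1; −1 → 0 = A.
The latitude characters are unchanged.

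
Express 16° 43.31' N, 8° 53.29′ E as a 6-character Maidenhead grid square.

JK46kr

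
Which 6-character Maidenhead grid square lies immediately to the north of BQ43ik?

BQ43il

Latitude subsquare k = 10; +1 → 11 = l.
The longitude characters are unchanged.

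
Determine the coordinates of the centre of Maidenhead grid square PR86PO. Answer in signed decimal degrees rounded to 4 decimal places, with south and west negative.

Field P=15, R=17: +15·20° lon, +17·10° lat → SW at lon 120°, lat 80°.
Square 8, 6: +8·2° lon, +6·1° lat → SW at lon 136°, lat 86°.
Subsquare p=15, o=14: +15·0.0833333° lon, +14·0.0416667° lat → SW at lon 137.25°, lat 86.5833°.
Cell spans 0.0833333° lon × 0.0416667° lat. Centre is SW corner plus half of each.
latitude 86.6042, longitude 137.2917.

86.6042, 137.2917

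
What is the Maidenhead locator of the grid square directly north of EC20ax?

Latitude subsquare x = 23; +1 → 24, wraps to 0 = a, carry into square.
Latitude square 0; +1 → 1.
The longitude characters are unchanged.

EC21aa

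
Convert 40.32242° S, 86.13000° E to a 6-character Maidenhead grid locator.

NE39bq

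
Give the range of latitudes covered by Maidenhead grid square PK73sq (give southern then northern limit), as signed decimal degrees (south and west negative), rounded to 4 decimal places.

13.6667, 13.7083

Field P=15, K=10: +15·20° lon, +10·10° lat → SW at lon 120°, lat 10°.
Square 7, 3: +7·2° lon, +3·1° lat → SW at lon 134°, lat 13°.
Subsquare s=18, q=16: +18·0.0833333° lon, +16·0.0416667° lat → SW at lon 135.5°, lat 13.6667°.
Cell spans 0.0833333° lon × 0.0416667° lat.
south 13.6667, north 13.7083.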